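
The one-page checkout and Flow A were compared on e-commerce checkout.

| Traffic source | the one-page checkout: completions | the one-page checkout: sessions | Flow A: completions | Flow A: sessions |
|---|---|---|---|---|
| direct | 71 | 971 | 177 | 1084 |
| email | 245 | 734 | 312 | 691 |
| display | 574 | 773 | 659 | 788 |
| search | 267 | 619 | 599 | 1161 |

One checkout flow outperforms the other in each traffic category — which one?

Flow A

Direct: the one-page checkout 71/971 = 7.3%, Flow A 177/1084 = 16.3% → Flow A
Email: the one-page checkout 245/734 = 33.4%, Flow A 312/691 = 45.2% → Flow A
Display: the one-page checkout 574/773 = 74.3%, Flow A 659/788 = 83.6% → Flow A
Search: the one-page checkout 267/619 = 43.1%, Flow A 599/1161 = 51.6% → Flow A
Flow A has the higher rate in all 4 groups.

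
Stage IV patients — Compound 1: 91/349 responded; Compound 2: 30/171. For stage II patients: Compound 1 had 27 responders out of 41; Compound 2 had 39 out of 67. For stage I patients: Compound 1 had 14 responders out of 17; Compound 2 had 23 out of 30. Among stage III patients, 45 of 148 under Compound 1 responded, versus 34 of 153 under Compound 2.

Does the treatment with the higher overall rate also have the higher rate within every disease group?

Stage IV: Compound 1 91/349 = 26.1%, Compound 2 30/171 = 17.5% → Compound 1
Stage II: Compound 1 27/41 = 65.9%, Compound 2 39/67 = 58.2% → Compound 1
Stage I: Compound 1 14/17 = 82.4%, Compound 2 23/30 = 76.7% → Compound 1
Stage III: Compound 1 45/148 = 30.4%, Compound 2 34/153 = 22.2% → Compound 1
Overall: Compound 1 177/555 = 31.9%, Compound 2 126/421 = 29.9% → Compound 1
Compound 1 wins overall and in every disease group — no reversal.

Yes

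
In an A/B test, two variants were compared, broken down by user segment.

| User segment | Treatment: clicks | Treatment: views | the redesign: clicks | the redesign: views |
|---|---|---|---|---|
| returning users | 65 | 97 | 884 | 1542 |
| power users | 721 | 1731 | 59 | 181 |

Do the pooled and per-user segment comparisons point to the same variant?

No

Returning users: Treatment 65/97 = 67.0%, the redesign 884/1542 = 57.3% → Treatment
Power users: Treatment 721/1731 = 41.7%, the redesign 59/181 = 32.6% → Treatment
Overall: Treatment 786/1828 = 43.0%, the redesign 943/1723 = 54.7% → the redesign
Treatment wins each user group but the redesign wins overall — the comparison reverses. Treatment's views skew toward power users, which has a lower base rate.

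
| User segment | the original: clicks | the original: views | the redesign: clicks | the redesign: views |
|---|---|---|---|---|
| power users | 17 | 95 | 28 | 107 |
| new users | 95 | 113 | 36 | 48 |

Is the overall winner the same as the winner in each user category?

No

Power users: the original 17/95 = 17.9%, the redesign 28/107 = 26.2% → the redesign
New users: the original 95/113 = 84.1%, the redesign 36/48 = 75.0% → the original
Overall: the original 112/208 = 53.8%, the redesign 64/155 = 41.3% → the original
Neither sweeps: the original wins 1 of 2 groups, the redesign wins 1. The original wins overall but not every group — no Simpson reversal.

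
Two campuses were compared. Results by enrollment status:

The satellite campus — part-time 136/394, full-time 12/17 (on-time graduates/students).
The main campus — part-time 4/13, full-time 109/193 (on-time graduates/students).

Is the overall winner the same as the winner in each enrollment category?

Part-time: the satellite campus 136/394 = 34.5%, the main campus 4/13 = 30.8% → the satellite campus
Full-time: the satellite campus 12/17 = 70.6%, the main campus 109/193 = 56.5% → the satellite campus
Overall: the satellite campus 148/411 = 36.0%, the main campus 113/206 = 54.9% → the main campus
The satellite campus wins each enrollment group but the main campus wins overall — the comparison reverses. The satellite campus's students skew toward part-time, which has a lower base rate.

No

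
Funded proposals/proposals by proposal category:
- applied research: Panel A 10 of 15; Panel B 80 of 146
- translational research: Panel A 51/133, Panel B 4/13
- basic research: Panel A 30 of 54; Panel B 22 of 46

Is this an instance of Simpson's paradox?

Yes

Applied research: Panel A 10/15 = 66.7%, Panel B 80/146 = 54.8% → Panel A
Translational research: Panel A 51/133 = 38.3%, Panel B 4/13 = 30.8% → Panel A
Basic research: Panel A 30/54 = 55.6%, Panel B 22/46 = 47.8% → Panel A
Overall: Panel A 91/202 = 45.0%, Panel B 106/205 = 51.7% → Panel B
Panel A wins each proposal group but Panel B wins overall — the comparison reverses. Panel A's proposals skew toward translational research, which has a lower base rate.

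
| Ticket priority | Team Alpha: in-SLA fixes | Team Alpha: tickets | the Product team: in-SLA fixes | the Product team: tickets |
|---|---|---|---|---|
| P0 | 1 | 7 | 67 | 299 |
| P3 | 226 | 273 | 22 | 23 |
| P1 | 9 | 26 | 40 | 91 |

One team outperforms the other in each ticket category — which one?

the Product team

P0: Team Alpha 1/7 = 14.3%, the Product team 67/299 = 22.4% → the Product team
P3: Team Alpha 226/273 = 82.8%, the Product team 22/23 = 95.7% → the Product team
P1: Team Alpha 9/26 = 34.6%, the Product team 40/91 = 44.0% → the Product team
The Product team has the higher rate in all 3 groups.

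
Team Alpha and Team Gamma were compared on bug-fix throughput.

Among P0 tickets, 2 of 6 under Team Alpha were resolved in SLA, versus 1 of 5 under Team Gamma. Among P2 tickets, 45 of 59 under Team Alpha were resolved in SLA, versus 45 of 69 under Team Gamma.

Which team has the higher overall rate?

Team Alpha

P0: Team Alpha 2/6 = 33.3%, Team Gamma 1/5 = 20.0% → Team Alpha
P2: Team Alpha 45/59 = 76.3%, Team Gamma 45/69 = 65.2% → Team Alpha
Overall: Team Alpha 47/65 = 72.3%, Team Gamma 46/74 = 62.2% → Team Alpha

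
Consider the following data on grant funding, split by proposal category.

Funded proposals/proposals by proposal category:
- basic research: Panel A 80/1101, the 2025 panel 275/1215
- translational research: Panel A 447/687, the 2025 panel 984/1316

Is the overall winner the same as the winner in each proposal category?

Yes

Basic research: Panel A 80/1101 = 7.3%, the 2025 panel 275/1215 = 22.6% → the 2025 panel
Translational research: Panel A 447/687 = 65.1%, the 2025 panel 984/1316 = 74.8% → the 2025 panel
Overall: Panel A 527/1788 = 29.5%, the 2025 panel 1259/2531 = 49.7% → the 2025 panel
The 2025 panel wins overall and in every proposal group — no reversal.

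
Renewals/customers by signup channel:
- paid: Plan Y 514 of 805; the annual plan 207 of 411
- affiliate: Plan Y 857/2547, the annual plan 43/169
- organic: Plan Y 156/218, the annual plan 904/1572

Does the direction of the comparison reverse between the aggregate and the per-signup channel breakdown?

Yes

Paid: Plan Y 514/805 = 63.9%, the annual plan 207/411 = 50.4% → Plan Y
Affiliate: Plan Y 857/2547 = 33.6%, the annual plan 43/169 = 25.4% → Plan Y
Organic: Plan Y 156/218 = 71.6%, the annual plan 904/1572 = 57.5% → Plan Y
Overall: Plan Y 1527/3570 = 42.8%, the annual plan 1154/2152 = 53.6% → the annual plan
Plan Y wins each signup group but the annual plan wins overall — the comparison reverses. Plan Y's customers skew toward affiliate, which has a lower base rate.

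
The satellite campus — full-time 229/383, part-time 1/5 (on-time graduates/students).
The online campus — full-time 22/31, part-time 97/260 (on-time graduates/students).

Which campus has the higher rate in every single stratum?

Full-time: the satellite campus 229/383 = 59.8%, the online campus 22/31 = 71.0% → the online campus
Part-time: the satellite campus 1/5 = 20.0%, the online campus 97/260 = 37.3% → the online campus
The online campus has the higher rate in both groups.

the online campus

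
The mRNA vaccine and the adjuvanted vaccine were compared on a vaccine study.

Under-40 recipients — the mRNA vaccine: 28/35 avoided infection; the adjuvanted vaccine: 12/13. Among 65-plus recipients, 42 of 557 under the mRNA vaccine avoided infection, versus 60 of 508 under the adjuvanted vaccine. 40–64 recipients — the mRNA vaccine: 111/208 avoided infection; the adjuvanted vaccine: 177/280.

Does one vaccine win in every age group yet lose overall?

No

Under-40: the mRNA vaccine 28/35 = 80.0%, the adjuvanted vaccine 12/13 = 92.3% → the adjuvanted vaccine
65-plus: the mRNA vaccine 42/557 = 7.5%, the adjuvanted vaccine 60/508 = 11.8% → the adjuvanted vaccine
40–64: the mRNA vaccine 111/208 = 53.4%, the adjuvanted vaccine 177/280 = 63.2% → the adjuvanted vaccine
Overall: the mRNA vaccine 181/800 = 22.6%, the adjuvanted vaccine 249/801 = 31.1% → the adjuvanted vaccine
The adjuvanted vaccine wins overall and in every age group — no reversal.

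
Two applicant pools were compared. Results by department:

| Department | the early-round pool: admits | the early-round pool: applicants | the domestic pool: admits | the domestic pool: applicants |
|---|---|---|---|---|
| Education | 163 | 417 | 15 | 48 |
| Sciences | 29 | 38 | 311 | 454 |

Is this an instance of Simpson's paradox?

Education: the early-round pool 163/417 = 39.1%, the domestic pool 15/48 = 31.2% → the early-round pool
Sciences: the early-round pool 29/38 = 76.3%, the domestic pool 311/454 = 68.5% → the early-round pool
Overall: the early-round pool 192/455 = 42.2%, the domestic pool 326/502 = 64.9% → the domestic pool
The early-round pool wins each department group but the domestic pool wins overall — the comparison reverses. The early-round pool's applicants skew toward Education, which has a lower base rate.

Yes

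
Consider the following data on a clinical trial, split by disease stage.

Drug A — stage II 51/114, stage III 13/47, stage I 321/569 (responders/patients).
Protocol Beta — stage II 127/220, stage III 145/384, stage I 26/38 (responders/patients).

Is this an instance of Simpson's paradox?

Yes

Stage II: Drug A 51/114 = 44.7%, Protocol Beta 127/220 = 57.7% → Protocol Beta
Stage III: Drug A 13/47 = 27.7%, Protocol Beta 145/384 = 37.8% → Protocol Beta
Stage I: Drug A 321/569 = 56.4%, Protocol Beta 26/38 = 68.4% → Protocol Beta
Overall: Drug A 385/730 = 52.7%, Protocol Beta 298/642 = 46.4% → Drug A
Protocol Beta wins each disease group but Drug A wins overall — the comparison reverses. Protocol Beta's patients skew toward stage III, which has a lower base rate.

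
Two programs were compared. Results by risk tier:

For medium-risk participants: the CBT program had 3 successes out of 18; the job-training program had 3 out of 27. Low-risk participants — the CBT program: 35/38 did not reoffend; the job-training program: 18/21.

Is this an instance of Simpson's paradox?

Medium-risk: the CBT program 3/18 = 16.7%, the job-training program 3/27 = 11.1% → the CBT program
Low-risk: the CBT program 35/38 = 92.1%, the job-training program 18/21 = 85.7% → the CBT program
Overall: the CBT program 38/56 = 67.9%, the job-training program 21/48 = 43.8% → the CBT program
The CBT program wins overall and in every risk group — no reversal.

No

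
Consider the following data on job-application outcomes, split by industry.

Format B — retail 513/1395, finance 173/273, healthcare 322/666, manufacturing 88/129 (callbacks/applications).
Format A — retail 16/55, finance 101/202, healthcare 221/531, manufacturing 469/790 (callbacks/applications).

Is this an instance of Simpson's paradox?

Yes

Retail: Format B 513/1395 = 36.8%, Format A 16/55 = 29.1% → Format B
Finance: Format B 173/273 = 63.4%, Format A 101/202 = 50.0% → Format B
Healthcare: Format B 322/666 = 48.3%, Format A 221/531 = 41.6% → Format B
Manufacturing: Format B 88/129 = 68.2%, Format A 469/790 = 59.4% → Format B
Overall: Format B 1096/2463 = 44.5%, Format A 807/1578 = 51.1% → Format A
Format B wins each industry group but Format A wins overall — the comparison reverses. Format B's applications skew toward retail, which has a lower base rate.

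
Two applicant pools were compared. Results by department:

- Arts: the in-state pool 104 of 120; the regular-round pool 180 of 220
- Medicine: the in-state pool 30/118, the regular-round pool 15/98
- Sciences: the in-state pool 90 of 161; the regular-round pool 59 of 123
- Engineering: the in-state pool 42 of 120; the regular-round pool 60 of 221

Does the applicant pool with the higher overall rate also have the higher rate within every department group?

Arts: the in-state pool 104/120 = 86.7%, the regular-round pool 180/220 = 81.8% → the in-state pool
Medicine: the in-state pool 30/118 = 25.4%, the regular-round pool 15/98 = 15.3% → the in-state pool
Sciences: the in-state pool 90/161 = 55.9%, the regular-round pool 59/123 = 48.0% → the in-state pool
Engineering: the in-state pool 42/120 = 35.0%, the regular-round pool 60/221 = 27.1% → the in-state pool
Overall: the in-state pool 266/519 = 51.3%, the regular-round pool 314/662 = 47.4% → the in-state pool
The in-state pool wins overall and in every department group — no reversal.

Yes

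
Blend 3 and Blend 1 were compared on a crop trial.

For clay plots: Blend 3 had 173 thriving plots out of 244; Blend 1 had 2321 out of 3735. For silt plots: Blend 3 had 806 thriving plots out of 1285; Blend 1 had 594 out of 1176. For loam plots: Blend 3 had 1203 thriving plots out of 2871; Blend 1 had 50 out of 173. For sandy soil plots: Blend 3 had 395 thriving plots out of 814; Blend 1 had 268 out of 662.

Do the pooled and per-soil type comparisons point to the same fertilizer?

Clay: Blend 3 173/244 = 70.9%, Blend 1 2321/3735 = 62.1% → Blend 3
Silt: Blend 3 806/1285 = 62.7%, Blend 1 594/1176 = 50.5% → Blend 3
Loam: Blend 3 1203/2871 = 41.9%, Blend 1 50/173 = 28.9% → Blend 3
Sandy soil: Blend 3 395/814 = 48.5%, Blend 1 268/662 = 40.5% → Blend 3
Overall: Blend 3 2577/5214 = 49.4%, Blend 1 3233/5746 = 56.3% → Blend 1
Blend 3 wins each soil group but Blend 1 wins overall — the comparison reverses. Blend 3's plots skew toward loam, which has a lower base rate.

No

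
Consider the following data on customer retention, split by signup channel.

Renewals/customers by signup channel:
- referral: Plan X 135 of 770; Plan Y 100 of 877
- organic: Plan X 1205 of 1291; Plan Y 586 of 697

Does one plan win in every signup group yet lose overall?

Referral: Plan X 135/770 = 17.5%, Plan Y 100/877 = 11.4% → Plan X
Organic: Plan X 1205/1291 = 93.3%, Plan Y 586/697 = 84.1% → Plan X
Overall: Plan X 1340/2061 = 65.0%, Plan Y 686/1574 = 43.6% → Plan X
Plan X wins overall and in every signup group — no reversal.

No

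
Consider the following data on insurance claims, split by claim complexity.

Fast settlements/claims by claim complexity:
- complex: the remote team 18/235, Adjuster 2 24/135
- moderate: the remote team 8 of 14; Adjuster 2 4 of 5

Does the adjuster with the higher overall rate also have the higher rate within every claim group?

Yes

Complex: the remote team 18/235 = 7.7%, Adjuster 2 24/135 = 17.8% → Adjuster 2
Moderate: the remote team 8/14 = 57.1%, Adjuster 2 4/5 = 80.0% → Adjuster 2
Overall: the remote team 26/249 = 10.4%, Adjuster 2 28/140 = 20.0% → Adjuster 2
Adjuster 2 wins overall and in every claim group — no reversal.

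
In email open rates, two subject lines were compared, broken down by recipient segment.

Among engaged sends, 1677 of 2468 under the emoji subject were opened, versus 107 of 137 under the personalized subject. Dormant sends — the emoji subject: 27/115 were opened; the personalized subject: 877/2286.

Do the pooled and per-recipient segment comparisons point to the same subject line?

No

Engaged: the emoji subject 1677/2468 = 67.9%, the personalized subject 107/137 = 78.1% → the personalized subject
Dormant: the emoji subject 27/115 = 23.5%, the personalized subject 877/2286 = 38.4% → the personalized subject
Overall: the emoji subject 1704/2583 = 66.0%, the personalized subject 984/2423 = 40.6% → the emoji subject
The personalized subject wins each recipient group but the emoji subject wins overall — the comparison reverses. The personalized subject's sends skew toward dormant, which has a lower base rate.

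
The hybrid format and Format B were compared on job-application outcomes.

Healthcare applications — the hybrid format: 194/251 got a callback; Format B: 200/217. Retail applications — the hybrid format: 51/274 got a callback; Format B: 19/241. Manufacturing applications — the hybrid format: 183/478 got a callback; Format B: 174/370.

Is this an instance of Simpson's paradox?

No

Healthcare: the hybrid format 194/251 = 77.3%, Format B 200/217 = 92.2% → Format B
Retail: the hybrid format 51/274 = 18.6%, Format B 19/241 = 7.9% → the hybrid format
Manufacturing: the hybrid format 183/478 = 38.3%, Format B 174/370 = 47.0% → Format B
Overall: the hybrid format 428/1003 = 42.7%, Format B 393/828 = 47.5% → Format B
Neither sweeps: the hybrid format wins 1 of 3 groups, Format B wins 2. Format B wins overall but not every group — no Simpson reversal.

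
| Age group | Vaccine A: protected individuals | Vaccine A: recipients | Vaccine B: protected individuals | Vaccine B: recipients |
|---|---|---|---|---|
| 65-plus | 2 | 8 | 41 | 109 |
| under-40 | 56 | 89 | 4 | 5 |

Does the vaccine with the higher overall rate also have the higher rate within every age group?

65-plus: Vaccine A 2/8 = 25.0%, Vaccine B 41/109 = 37.6% → Vaccine B
Under-40: Vaccine A 56/89 = 62.9%, Vaccine B 4/5 = 80.0% → Vaccine B
Overall: Vaccine A 58/97 = 59.8%, Vaccine B 45/114 = 39.5% → Vaccine A
Vaccine B wins each age group but Vaccine A wins overall — the comparison reverses. Vaccine B's recipients skew toward 65-plus, which has a lower base rate.

No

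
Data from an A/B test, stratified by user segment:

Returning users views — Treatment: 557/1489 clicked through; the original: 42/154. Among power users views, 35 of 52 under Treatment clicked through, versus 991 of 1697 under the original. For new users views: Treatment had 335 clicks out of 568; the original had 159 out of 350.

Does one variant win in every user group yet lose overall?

Returning users: Treatment 557/1489 = 37.4%, the original 42/154 = 27.3% → Treatment
Power users: Treatment 35/52 = 67.3%, the original 991/1697 = 58.4% → Treatment
New users: Treatment 335/568 = 59.0%, the original 159/350 = 45.4% → Treatment
Overall: Treatment 927/2109 = 44.0%, the original 1192/2201 = 54.2% → the original
Treatment wins each user group but the original wins overall — the comparison reverses. Treatment's views skew toward returning users, which has a lower base rate.

Yes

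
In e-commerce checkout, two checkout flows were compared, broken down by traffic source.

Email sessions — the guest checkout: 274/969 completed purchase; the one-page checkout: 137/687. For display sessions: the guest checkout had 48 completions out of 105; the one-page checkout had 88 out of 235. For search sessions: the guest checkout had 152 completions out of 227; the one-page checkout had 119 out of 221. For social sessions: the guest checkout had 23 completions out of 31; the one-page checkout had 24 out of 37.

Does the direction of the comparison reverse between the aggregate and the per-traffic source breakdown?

Email: the guest checkout 274/969 = 28.3%, the one-page checkout 137/687 = 19.9% → the guest checkout
Display: the guest checkout 48/105 = 45.7%, the one-page checkout 88/235 = 37.4% → the guest checkout
Search: the guest checkout 152/227 = 67.0%, the one-page checkout 119/221 = 53.8% → the guest checkout
Social: the guest checkout 23/31 = 74.2%, the one-page checkout 24/37 = 64.9% → the guest checkout
Overall: the guest checkout 497/1332 = 37.3%, the one-page checkout 368/1180 = 31.2% → the guest checkout
The guest checkout wins overall and in every traffic group — no reversal.

No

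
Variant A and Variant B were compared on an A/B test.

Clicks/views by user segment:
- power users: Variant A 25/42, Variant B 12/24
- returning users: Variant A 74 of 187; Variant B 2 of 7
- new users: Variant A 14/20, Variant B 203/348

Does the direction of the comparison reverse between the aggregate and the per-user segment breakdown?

Yes

Power users: Variant A 25/42 = 59.5%, Variant B 12/24 = 50.0% → Variant A
Returning users: Variant A 74/187 = 39.6%, Variant B 2/7 = 28.6% → Variant A
New users: Variant A 14/20 = 70.0%, Variant B 203/348 = 58.3% → Variant A
Overall: Variant A 113/249 = 45.4%, Variant B 217/379 = 57.3% → Variant B
Variant A wins each user group but Variant B wins overall — the comparison reverses. Variant A's views skew toward returning users, which has a lower base rate.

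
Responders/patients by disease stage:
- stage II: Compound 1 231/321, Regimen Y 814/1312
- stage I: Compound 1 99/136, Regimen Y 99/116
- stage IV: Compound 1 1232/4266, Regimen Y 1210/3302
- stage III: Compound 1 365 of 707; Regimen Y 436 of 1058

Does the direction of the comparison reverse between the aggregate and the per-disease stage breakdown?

No

Stage II: Compound 1 231/321 = 72.0%, Regimen Y 814/1312 = 62.0% → Compound 1
Stage I: Compound 1 99/136 = 72.8%, Regimen Y 99/116 = 85.3% → Regimen Y
Stage IV: Compound 1 1232/4266 = 28.9%, Regimen Y 1210/3302 = 36.6% → Regimen Y
Stage III: Compound 1 365/707 = 51.6%, Regimen Y 436/1058 = 41.2% → Compound 1
Overall: Compound 1 1927/5430 = 35.5%, Regimen Y 2559/5788 = 44.2% → Regimen Y
Neither sweeps: Compound 1 wins 2 of 4 groups, Regimen Y wins 2. Regimen Y wins overall but not every group — no Simpson reversal.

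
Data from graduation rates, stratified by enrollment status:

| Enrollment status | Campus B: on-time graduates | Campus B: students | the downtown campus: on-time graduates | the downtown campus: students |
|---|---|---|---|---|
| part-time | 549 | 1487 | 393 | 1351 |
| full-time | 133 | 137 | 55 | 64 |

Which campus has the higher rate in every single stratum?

Campus B

Part-time: Campus B 549/1487 = 36.9%, the downtown campus 393/1351 = 29.1% → Campus B
Full-time: Campus B 133/137 = 97.1%, the downtown campus 55/64 = 85.9% → Campus B
Campus B has the higher rate in both groups.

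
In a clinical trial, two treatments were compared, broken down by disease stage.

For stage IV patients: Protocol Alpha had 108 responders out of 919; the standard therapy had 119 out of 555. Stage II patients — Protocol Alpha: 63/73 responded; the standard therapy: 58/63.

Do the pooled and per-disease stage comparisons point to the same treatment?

Yes

Stage IV: Protocol Alpha 108/919 = 11.8%, the standard therapy 119/555 = 21.4% → the standard therapy
Stage II: Protocol Alpha 63/73 = 86.3%, the standard therapy 58/63 = 92.1% → the standard therapy
Overall: Protocol Alpha 171/992 = 17.2%, the standard therapy 177/618 = 28.6% → the standard therapy
The standard therapy wins overall and in every disease group — no reversal.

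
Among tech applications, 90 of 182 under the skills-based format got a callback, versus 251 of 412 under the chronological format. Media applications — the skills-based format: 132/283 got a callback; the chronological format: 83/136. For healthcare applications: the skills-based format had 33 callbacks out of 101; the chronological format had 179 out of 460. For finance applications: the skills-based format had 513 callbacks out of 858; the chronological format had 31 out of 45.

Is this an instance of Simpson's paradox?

Tech: the skills-based format 90/182 = 49.5%, the chronological format 251/412 = 60.9% → the chronological format
Media: the skills-based format 132/283 = 46.6%, the chronological format 83/136 = 61.0% → the chronological format
Healthcare: the skills-based format 33/101 = 32.7%, the chronological format 179/460 = 38.9% → the chronological format
Finance: the skills-based format 513/858 = 59.8%, the chronological format 31/45 = 68.9% → the chronological format
Overall: the skills-based format 768/1424 = 53.9%, the chronological format 544/1053 = 51.7% → the skills-based format
The chronological format wins each industry group but the skills-based format wins overall — the comparison reverses. The chronological format's applications skew toward healthcare, which has a lower base rate.

Yes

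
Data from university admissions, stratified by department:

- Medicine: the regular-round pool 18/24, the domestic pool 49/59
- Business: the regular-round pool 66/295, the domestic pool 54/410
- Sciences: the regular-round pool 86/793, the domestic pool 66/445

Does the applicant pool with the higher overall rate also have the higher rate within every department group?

Medicine: the regular-round pool 18/24 = 75.0%, the domestic pool 49/59 = 83.1% → the domestic pool
Business: the regular-round pool 66/295 = 22.4%, the domestic pool 54/410 = 13.2% → the regular-round pool
Sciences: the regular-round pool 86/793 = 10.8%, the domestic pool 66/445 = 14.8% → the domestic pool
Overall: the regular-round pool 170/1112 = 15.3%, the domestic pool 169/914 = 18.5% → the domestic pool
Neither sweeps: the regular-round pool wins 1 of 3 groups, the domestic pool wins 2. The domestic pool wins overall but not every group — no Simpson reversal.

No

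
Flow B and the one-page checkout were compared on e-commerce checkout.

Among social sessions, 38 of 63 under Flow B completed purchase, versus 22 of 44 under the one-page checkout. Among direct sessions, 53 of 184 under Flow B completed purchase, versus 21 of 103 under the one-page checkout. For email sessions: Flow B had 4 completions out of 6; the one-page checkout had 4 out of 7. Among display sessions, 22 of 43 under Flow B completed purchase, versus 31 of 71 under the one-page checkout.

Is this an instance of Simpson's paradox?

No

Social: Flow B 38/63 = 60.3%, the one-page checkout 22/44 = 50.0% → Flow B
Direct: Flow B 53/184 = 28.8%, the one-page checkout 21/103 = 20.4% → Flow B
Email: Flow B 4/6 = 66.7%, the one-page checkout 4/7 = 57.1% → Flow B
Display: Flow B 22/43 = 51.2%, the one-page checkout 31/71 = 43.7% → Flow B
Overall: Flow B 117/296 = 39.5%, the one-page checkout 78/225 = 34.7% → Flow B
Flow B wins overall and in every traffic group — no reversal.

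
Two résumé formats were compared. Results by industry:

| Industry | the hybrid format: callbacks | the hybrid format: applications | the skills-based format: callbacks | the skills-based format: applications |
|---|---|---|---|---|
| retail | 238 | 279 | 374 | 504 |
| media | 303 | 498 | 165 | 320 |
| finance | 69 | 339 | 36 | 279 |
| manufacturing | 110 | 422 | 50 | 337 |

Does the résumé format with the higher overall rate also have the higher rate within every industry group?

Retail: the hybrid format 238/279 = 85.3%, the skills-based format 374/504 = 74.2% → the hybrid format
Media: the hybrid format 303/498 = 60.8%, the skills-based format 165/320 = 51.6% → the hybrid format
Finance: the hybrid format 69/339 = 20.4%, the skills-based format 36/279 = 12.9% → the hybrid format
Manufacturing: the hybrid format 110/422 = 26.1%, the skills-based format 50/337 = 14.8% → the hybrid format
Overall: the hybrid format 720/1538 = 46.8%, the skills-based format 625/1440 = 43.4% → the hybrid format
The hybrid format wins overall and in every industry group — no reversal.

Yes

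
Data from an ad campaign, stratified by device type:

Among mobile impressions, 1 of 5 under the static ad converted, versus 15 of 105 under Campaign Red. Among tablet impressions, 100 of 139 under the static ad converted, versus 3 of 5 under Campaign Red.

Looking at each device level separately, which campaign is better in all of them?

the static ad

Mobile: the static ad 1/5 = 20.0%, Campaign Red 15/105 = 14.3% → the static ad
Tablet: the static ad 100/139 = 71.9%, Campaign Red 3/5 = 60.0% → the static ad
The static ad has the higher rate in both groups.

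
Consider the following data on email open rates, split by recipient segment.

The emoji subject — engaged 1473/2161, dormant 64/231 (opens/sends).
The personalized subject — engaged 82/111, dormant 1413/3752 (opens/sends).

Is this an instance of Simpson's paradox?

Yes

Engaged: the emoji subject 1473/2161 = 68.2%, the personalized subject 82/111 = 73.9% → the personalized subject
Dormant: the emoji subject 64/231 = 27.7%, the personalized subject 1413/3752 = 37.7% → the personalized subject
Overall: the emoji subject 1537/2392 = 64.3%, the personalized subject 1495/3863 = 38.7% → the emoji subject
The personalized subject wins each recipient group but the emoji subject wins overall — the comparison reverses. The personalized subject's sends skew toward dormant, which has a lower base rate.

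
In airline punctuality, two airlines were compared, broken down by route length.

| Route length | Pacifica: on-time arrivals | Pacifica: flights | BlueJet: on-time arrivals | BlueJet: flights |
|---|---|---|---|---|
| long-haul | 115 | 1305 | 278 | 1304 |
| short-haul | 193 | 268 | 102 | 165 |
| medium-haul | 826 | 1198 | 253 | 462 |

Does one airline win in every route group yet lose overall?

Long-haul: Pacifica 115/1305 = 8.8%, BlueJet 278/1304 = 21.3% → BlueJet
Short-haul: Pacifica 193/268 = 72.0%, BlueJet 102/165 = 61.8% → Pacifica
Medium-haul: Pacifica 826/1198 = 68.9%, BlueJet 253/462 = 54.8% → Pacifica
Overall: Pacifica 1134/2771 = 40.9%, BlueJet 633/1931 = 32.8% → Pacifica
Neither sweeps: Pacifica wins 2 of 3 groups, BlueJet wins 1. Pacifica wins overall but not every group — no Simpson reversal.

No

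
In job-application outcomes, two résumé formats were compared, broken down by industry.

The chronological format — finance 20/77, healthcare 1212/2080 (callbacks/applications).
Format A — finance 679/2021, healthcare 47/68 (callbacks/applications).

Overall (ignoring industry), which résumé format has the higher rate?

the chronological format

Finance: the chronological format 20/77 = 26.0%, Format A 679/2021 = 33.6% → Format A
Healthcare: the chronological format 1212/2080 = 58.3%, Format A 47/68 = 69.1% → Format A
Overall: the chronological format 1232/2157 = 57.1%, Format A 726/2089 = 34.8% → the chronological format
(Format A wins every industry group but the chronological format wins overall — Format A's applications skew toward the low-rate finance group.)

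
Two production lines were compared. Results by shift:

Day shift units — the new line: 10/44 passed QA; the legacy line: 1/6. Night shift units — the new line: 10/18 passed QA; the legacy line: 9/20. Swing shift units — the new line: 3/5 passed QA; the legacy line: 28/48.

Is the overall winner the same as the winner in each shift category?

Day shift: the new line 10/44 = 22.7%, the legacy line 1/6 = 16.7% → the new line
Night shift: the new line 10/18 = 55.6%, the legacy line 9/20 = 45.0% → the new line
Swing shift: the new line 3/5 = 60.0%, the legacy line 28/48 = 58.3% → the new line
Overall: the new line 23/67 = 34.3%, the legacy line 38/74 = 51.4% → the legacy line
The new line wins each shift group but the legacy line wins overall — the comparison reverses. The new line's units skew toward day shift, which has a lower base rate.

No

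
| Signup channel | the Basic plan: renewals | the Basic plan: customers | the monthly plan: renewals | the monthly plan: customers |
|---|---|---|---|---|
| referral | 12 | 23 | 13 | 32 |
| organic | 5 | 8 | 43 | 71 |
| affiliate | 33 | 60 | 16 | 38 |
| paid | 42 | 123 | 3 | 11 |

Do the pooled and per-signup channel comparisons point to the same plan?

No

Referral: the Basic plan 12/23 = 52.2%, the monthly plan 13/32 = 40.6% → the Basic plan
Organic: the Basic plan 5/8 = 62.5%, the monthly plan 43/71 = 60.6% → the Basic plan
Affiliate: the Basic plan 33/60 = 55.0%, the monthly plan 16/38 = 42.1% → the Basic plan
Paid: the Basic plan 42/123 = 34.1%, the monthly plan 3/11 = 27.3% → the Basic plan
Overall: the Basic plan 92/214 = 43.0%, the monthly plan 75/152 = 49.3% → the monthly plan
The Basic plan wins each signup group but the monthly plan wins overall — the comparison reverses. The Basic plan's customers skew toward paid, which has a lower base rate.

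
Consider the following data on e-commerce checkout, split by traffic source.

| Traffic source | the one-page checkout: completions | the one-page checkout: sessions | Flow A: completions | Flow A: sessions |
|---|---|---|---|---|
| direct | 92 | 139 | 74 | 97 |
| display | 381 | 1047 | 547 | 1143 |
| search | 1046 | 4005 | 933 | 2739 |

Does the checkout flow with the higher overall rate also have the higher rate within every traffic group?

Yes

Direct: the one-page checkout 92/139 = 66.2%, Flow A 74/97 = 76.3% → Flow A
Display: the one-page checkout 381/1047 = 36.4%, Flow A 547/1143 = 47.9% → Flow A
Search: the one-page checkout 1046/4005 = 26.1%, Flow A 933/2739 = 34.1% → Flow A
Overall: the one-page checkout 1519/5191 = 29.3%, Flow A 1554/3979 = 39.1% → Flow A
Flow A wins overall and in every traffic group — no reversal.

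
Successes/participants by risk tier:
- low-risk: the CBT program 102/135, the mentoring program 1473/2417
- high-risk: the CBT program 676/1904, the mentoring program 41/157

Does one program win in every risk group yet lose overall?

Yes

Low-risk: the CBT program 102/135 = 75.6%, the mentoring program 1473/2417 = 60.9% → the CBT program
High-risk: the CBT program 676/1904 = 35.5%, the mentoring program 41/157 = 26.1% → the CBT program
Overall: the CBT program 778/2039 = 38.2%, the mentoring program 1514/2574 = 58.8% → the mentoring program
The CBT program wins each risk group but the mentoring program wins overall — the comparison reverses. The CBT program's participants skew toward high-risk, which has a lower base rate.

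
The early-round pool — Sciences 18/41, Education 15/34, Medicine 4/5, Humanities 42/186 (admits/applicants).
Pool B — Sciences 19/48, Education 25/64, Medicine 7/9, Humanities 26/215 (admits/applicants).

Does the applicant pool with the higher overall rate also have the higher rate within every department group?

Sciences: the early-round pool 18/41 = 43.9%, Pool B 19/48 = 39.6% → the early-round pool
Education: the early-round pool 15/34 = 44.1%, Pool B 25/64 = 39.1% → the early-round pool
Medicine: the early-round pool 4/5 = 80.0%, Pool B 7/9 = 77.8% → the early-round pool
Humanities: the early-round pool 42/186 = 22.6%, Pool B 26/215 = 12.1% → the early-round pool
Overall: the early-round pool 79/266 = 29.7%, Pool B 77/336 = 22.9% → the early-round pool
The early-round pool wins overall and in every department group — no reversal.

Yes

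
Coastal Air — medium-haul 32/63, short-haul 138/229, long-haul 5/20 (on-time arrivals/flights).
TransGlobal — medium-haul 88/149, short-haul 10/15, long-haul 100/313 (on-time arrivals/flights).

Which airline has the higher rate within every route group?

TransGlobal

Medium-haul: Coastal Air 32/63 = 50.8%, TransGlobal 88/149 = 59.1% → TransGlobal
Short-haul: Coastal Air 138/229 = 60.3%, TransGlobal 10/15 = 66.7% → TransGlobal
Long-haul: Coastal Air 5/20 = 25.0%, TransGlobal 100/313 = 31.9% → TransGlobal
TransGlobal has the higher rate in all 3 groups.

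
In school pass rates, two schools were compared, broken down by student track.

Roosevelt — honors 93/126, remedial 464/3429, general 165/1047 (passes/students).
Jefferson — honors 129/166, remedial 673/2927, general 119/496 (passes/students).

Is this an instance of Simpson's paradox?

No

Honors: Roosevelt 93/126 = 73.8%, Jefferson 129/166 = 77.7% → Jefferson
Remedial: Roosevelt 464/3429 = 13.5%, Jefferson 673/2927 = 23.0% → Jefferson
General: Roosevelt 165/1047 = 15.8%, Jefferson 119/496 = 24.0% → Jefferson
Overall: Roosevelt 722/4602 = 15.7%, Jefferson 921/3589 = 25.7% → Jefferson
Jefferson wins overall and in every student group — no reversal.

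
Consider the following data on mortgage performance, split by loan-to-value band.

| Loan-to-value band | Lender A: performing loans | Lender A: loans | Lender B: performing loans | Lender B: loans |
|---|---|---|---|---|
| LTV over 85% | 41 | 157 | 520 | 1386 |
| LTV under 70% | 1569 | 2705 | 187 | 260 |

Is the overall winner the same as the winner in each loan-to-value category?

No

LTV over 85%: Lender A 41/157 = 26.1%, Lender B 520/1386 = 37.5% → Lender B
LTV under 70%: Lender A 1569/2705 = 58.0%, Lender B 187/260 = 71.9% → Lender B
Overall: Lender A 1610/2862 = 56.3%, Lender B 707/1646 = 43.0% → Lender A
Lender B wins each loan-to-value group but Lender A wins overall — the comparison reverses. Lender B's loans skew toward LTV over 85%, which has a lower base rate.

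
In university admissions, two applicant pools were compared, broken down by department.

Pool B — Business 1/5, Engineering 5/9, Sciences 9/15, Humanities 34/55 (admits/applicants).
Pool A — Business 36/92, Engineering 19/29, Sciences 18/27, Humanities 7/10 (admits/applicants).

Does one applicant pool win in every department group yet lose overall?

Yes

Business: Pool B 1/5 = 20.0%, Pool A 36/92 = 39.1% → Pool A
Engineering: Pool B 5/9 = 55.6%, Pool A 19/29 = 65.5% → Pool A
Sciences: Pool B 9/15 = 60.0%, Pool A 18/27 = 66.7% → Pool A
Humanities: Pool B 34/55 = 61.8%, Pool A 7/10 = 70.0% → Pool A
Overall: Pool B 49/84 = 58.3%, Pool A 80/158 = 50.6% → Pool B
Pool A wins each department group but Pool B wins overall — the comparison reverses. Pool A's applicants skew toward Business, which has a lower base rate.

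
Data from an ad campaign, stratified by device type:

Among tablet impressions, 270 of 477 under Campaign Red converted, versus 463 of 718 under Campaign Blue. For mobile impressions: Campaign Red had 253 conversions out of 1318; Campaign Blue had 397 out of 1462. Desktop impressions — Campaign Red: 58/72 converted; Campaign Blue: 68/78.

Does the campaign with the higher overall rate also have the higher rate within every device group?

Tablet: Campaign Red 270/477 = 56.6%, Campaign Blue 463/718 = 64.5% → Campaign Blue
Mobile: Campaign Red 253/1318 = 19.2%, Campaign Blue 397/1462 = 27.2% → Campaign Blue
Desktop: Campaign Red 58/72 = 80.6%, Campaign Blue 68/78 = 87.2% → Campaign Blue
Overall: Campaign Red 581/1867 = 31.1%, Campaign Blue 928/2258 = 41.1% → Campaign Blue
Campaign Blue wins overall and in every device group — no reversal.

Yes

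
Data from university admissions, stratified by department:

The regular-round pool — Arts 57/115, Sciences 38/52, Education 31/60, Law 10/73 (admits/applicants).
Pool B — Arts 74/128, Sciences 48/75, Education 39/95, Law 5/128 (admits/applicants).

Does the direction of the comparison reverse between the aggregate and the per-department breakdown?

No

Arts: the regular-round pool 57/115 = 49.6%, Pool B 74/128 = 57.8% → Pool B
Sciences: the regular-round pool 38/52 = 73.1%, Pool B 48/75 = 64.0% → the regular-round pool
Education: the regular-round pool 31/60 = 51.7%, Pool B 39/95 = 41.1% → the regular-round pool
Law: the regular-round pool 10/73 = 13.7%, Pool B 5/128 = 3.9% → the regular-round pool
Overall: the regular-round pool 136/300 = 45.3%, Pool B 166/426 = 39.0% → the regular-round pool
Neither sweeps: the regular-round pool wins 3 of 4 groups, Pool B wins 1. The regular-round pool wins overall but not every group — no Simpson reversal.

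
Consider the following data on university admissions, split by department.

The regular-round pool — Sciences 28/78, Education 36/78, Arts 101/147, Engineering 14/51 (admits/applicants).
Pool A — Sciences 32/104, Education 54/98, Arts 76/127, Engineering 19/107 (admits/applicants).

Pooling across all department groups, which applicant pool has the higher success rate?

Sciences: the regular-round pool 28/78 = 35.9%, Pool A 32/104 = 30.8% → the regular-round pool
Education: the regular-round pool 36/78 = 46.2%, Pool A 54/98 = 55.1% → Pool A
Arts: the regular-round pool 101/147 = 68.7%, Pool A 76/127 = 59.8% → the regular-round pool
Engineering: the regular-round pool 14/51 = 27.5%, Pool A 19/107 = 17.8% → the regular-round pool
Overall: the regular-round pool 179/354 = 50.6%, Pool A 181/436 = 41.5% → the regular-round pool
(Neither sweeps every department group, but the regular-round pool has the higher pooled rate.)

the regular-round pool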